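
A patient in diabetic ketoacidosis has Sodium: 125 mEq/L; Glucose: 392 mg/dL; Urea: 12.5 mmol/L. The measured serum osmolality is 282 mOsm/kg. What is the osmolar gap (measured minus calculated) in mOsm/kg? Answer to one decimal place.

Calculated osmolality = 2·Na + glucose/18 + urea
= 2·125 + 392/18 + 12.5
= 250 + 21.78 + 12.50
= 284.28 mOsm/kg ≈ 284.3 mOsm/kg
Osmolar gap = measured − calculated = 282 − 284.3 = -2.3 mOsm/kg

-2.3 mOsm/kg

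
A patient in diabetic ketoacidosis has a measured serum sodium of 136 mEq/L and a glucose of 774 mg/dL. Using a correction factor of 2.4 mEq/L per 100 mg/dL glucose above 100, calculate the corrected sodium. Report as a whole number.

152 mEq/L

Corrected Na = measured Na + 2.4 · (glucose − 100)/100
= 136 + 2.4 · (774 − 100)/100
= 136 + 16.2
= 152.2 mEq/L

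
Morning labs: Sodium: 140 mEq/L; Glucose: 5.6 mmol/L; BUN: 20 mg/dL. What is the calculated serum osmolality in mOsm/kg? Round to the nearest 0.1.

Calculated osmolality = 2·Na + glucose + BUN/2.8
= 2·140 + 5.6 + 20/2.8
= 280 + 5.60 + 7.14
= 292.74 mOsm/kg

292.7 mOsm/kg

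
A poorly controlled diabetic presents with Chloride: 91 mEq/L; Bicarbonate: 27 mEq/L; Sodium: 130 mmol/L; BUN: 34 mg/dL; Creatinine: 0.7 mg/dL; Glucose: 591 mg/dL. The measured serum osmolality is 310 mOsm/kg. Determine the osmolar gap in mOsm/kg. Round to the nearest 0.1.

5.0 mOsm/kg

Calculated osmolality = 2·Na + glucose/18 + BUN/2.8
= 2·130 + 591/18 + 34/2.8
= 260 + 32.83 + 12.14
= 304.97 mOsm/kg ≈ 305.0 mOsm/kg
Osmolar gap = measured − calculated = 310 − 305.0 = 5.0 mOsm/kg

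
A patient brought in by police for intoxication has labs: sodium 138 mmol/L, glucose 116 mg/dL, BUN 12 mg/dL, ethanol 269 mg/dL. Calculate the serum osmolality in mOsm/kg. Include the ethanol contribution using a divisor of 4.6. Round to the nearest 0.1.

Calculated osmolality = 2·Na + glucose/18 + BUN/2.8 + ethanol/4.6
= 2·138 + 116/18 + 12/2.8 + 269/4.6
= 276 + 6.44 + 4.29 + 58.48
= 345.21 mOsm/kg

345.2 mOsm/kg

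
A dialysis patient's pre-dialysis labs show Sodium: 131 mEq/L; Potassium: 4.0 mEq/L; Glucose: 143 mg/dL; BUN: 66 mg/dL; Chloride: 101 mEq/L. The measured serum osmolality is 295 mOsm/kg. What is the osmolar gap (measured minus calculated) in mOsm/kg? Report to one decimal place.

Calculated osmolality = 2·Na + glucose/18 + BUN/2.8
= 2·131 + 143/18 + 66/2.8
= 262 + 7.94 + 23.57
= 293.51 mOsm/kg ≈ 293.5 mOsm/kg
Osmolar gap = measured − calculated = 295 − 293.5 = 1.5 mOsm/kg

1.5 mOsm/kg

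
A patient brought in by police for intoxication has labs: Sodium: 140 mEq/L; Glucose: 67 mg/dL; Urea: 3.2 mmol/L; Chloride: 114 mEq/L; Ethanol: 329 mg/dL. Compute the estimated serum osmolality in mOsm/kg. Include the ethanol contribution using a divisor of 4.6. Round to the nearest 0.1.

358.4 mOsm/kg

Calculated osmolality = 2·Na + glucose/18 + urea + ethanol/4.6
= 2·140 + 67/18 + 3.2 + 329/4.6
= 280 + 3.72 + 3.20 + 71.52
= 358.44 mOsm/kg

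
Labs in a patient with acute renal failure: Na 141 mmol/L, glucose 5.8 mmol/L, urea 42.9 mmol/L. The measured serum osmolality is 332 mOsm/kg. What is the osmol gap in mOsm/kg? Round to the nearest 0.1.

Calculated osmolality = 2·Na + glucose + urea
= 2·141 + 5.8 + 42.9
= 282 + 5.80 + 42.90
= 330.7 mOsm/kg ≈ 330.7 mOsm/kg
Osmolar gap = measured − calculated = 332 − 330.7 = 1.3 mOsm/kg

1.3 mOsm/kg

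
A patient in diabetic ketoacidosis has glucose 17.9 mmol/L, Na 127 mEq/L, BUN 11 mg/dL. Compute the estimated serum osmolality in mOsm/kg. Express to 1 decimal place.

Calculated osmolality = 2·Na + glucose + BUN/2.8
= 2·127 + 17.9 + 11/2.8
= 254 + 17.90 + 3.93
= 275.83 mOsm/kg

275.8 mOsm/kg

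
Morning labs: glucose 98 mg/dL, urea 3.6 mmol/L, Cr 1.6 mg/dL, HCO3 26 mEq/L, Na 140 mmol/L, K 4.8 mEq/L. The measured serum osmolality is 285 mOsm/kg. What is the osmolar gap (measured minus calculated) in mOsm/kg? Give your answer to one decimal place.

Calculated osmolality = 2·Na + glucose/18 + urea
= 2·140 + 98/18 + 3.6
= 280 + 5.44 + 3.60
= 289.04 mOsm/kg ≈ 289.0 mOsm/kg
Osmolar gap = measured − calculated = 285 − 289.0 = -4.0 mOsm/kg

-4.0 mOsm/kg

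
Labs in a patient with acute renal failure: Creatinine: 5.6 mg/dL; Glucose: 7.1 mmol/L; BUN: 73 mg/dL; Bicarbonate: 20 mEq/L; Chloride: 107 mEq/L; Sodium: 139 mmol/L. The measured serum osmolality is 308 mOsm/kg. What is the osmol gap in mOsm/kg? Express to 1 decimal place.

Calculated osmolality = 2·Na + glucose + BUN/2.8
= 2·139 + 7.1 + 73/2.8
= 278 + 7.10 + 26.07
= 311.17 mOsm/kg ≈ 311.2 mOsm/kg
Osmolar gap = measured − calculated = 308 − 311.2 = -3.2 mOsm/kg

-3.2 mOsm/kg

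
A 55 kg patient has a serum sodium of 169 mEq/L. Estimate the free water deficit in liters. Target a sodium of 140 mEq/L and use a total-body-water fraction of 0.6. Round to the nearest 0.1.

6.8 L

TBW = 0.6 · 55 = 33 L
Free water deficit = TBW · (Na/140 − 1)
= 33 · (169/140 − 1)
= 33 · 0.2071
= 6.83 L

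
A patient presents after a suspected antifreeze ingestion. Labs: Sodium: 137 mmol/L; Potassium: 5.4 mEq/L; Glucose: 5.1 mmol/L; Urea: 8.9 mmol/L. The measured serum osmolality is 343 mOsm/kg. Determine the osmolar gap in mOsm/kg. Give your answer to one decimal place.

Calculated osmolality = 2·Na + glucose + urea
= 2·137 + 5.1 + 8.9
= 274 + 5.10 + 8.90
= 288 mOsm/kg ≈ 288.0 mOsm/kg
Osmolar gap = measured − calculated = 343 − 288.0 = 55.0 mOsm/kg

55.0 mOsm/kg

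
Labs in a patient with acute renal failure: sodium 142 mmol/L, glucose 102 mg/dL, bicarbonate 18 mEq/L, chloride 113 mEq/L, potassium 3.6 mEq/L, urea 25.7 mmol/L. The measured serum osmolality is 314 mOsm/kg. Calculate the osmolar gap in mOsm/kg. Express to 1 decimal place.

Calculated osmolality = 2·Na + glucose/18 + urea
= 2·142 + 102/18 + 25.7
= 284 + 5.67 + 25.70
= 315.37 mOsm/kg ≈ 315.4 mOsm/kg
Osmolar gap = measured − calculated = 314 − 315.4 = -1.4 mOsm/kg

-1.4 mOsm/kg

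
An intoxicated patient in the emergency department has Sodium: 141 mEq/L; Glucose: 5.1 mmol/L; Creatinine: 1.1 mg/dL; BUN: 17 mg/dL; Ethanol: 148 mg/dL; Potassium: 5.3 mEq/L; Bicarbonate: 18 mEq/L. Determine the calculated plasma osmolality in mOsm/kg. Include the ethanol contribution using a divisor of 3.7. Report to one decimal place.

333.2 mOsm/kg

Calculated osmolality = 2·Na + glucose + BUN/2.8 + ethanol/3.7
= 2·141 + 5.1 + 17/2.8 + 148/3.7
= 282 + 5.10 + 6.07 + 40
= 333.17 mOsm/kg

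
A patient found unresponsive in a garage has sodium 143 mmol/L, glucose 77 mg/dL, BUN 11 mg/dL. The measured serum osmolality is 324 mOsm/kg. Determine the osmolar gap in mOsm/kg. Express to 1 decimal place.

29.8 mOsm/kg

Calculated osmolality = 2·Na + glucose/18 + BUN/2.8
= 2·143 + 77/18 + 11/2.8
= 286 + 4.28 + 3.93
= 294.21 mOsm/kg ≈ 294.2 mOsm/kg
Osmolar gap = measured − calculated = 324 − 294.2 = 29.8 mOsm/kg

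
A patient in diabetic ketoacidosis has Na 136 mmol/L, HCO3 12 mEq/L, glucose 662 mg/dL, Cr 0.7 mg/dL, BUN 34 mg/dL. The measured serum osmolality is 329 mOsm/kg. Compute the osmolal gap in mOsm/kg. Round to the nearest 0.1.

Calculated osmolality = 2·Na + glucose/18 + BUN/2.8
= 2·136 + 662/18 + 34/2.8
= 272 + 36.78 + 12.14
= 320.92 mOsm/kg ≈ 320.9 mOsm/kg
Osmolar gap = measured − calculated = 329 − 320.9 = 8.1 mOsm/kg

8.1 mOsm/kg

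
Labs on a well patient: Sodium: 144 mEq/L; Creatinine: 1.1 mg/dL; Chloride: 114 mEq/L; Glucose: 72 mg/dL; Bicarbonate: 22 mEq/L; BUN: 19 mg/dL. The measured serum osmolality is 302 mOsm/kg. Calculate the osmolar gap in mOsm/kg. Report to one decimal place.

Calculated osmolality = 2·Na + glucose/18 + BUN/2.8
= 2·144 + 72/18 + 19/2.8
= 288 + 4 + 6.79
= 298.79 mOsm/kg ≈ 298.8 mOsm/kg
Osmolar gap = measured − calculated = 302 − 298.8 = 3.2 mOsm/kg

3.2 mOsm/kg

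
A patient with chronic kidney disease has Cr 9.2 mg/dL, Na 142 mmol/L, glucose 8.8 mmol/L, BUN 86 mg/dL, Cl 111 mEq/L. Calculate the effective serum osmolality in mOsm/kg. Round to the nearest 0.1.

292.8 mOsm/kg

Effective osmolality excludes urea (freely permeant across cell membranes):
2·Na + glucose
= 2·142 + 8.8
= 284 + 8.8
= 292.8 mOsm/kg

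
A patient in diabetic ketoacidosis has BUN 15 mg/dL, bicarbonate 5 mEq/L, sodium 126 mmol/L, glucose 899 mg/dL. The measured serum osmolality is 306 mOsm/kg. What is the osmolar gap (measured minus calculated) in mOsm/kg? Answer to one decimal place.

-1.3 mOsm/kg

Calculated osmolality = 2·Na + glucose/18 + BUN/2.8
= 2·126 + 899/18 + 15/2.8
= 252 + 49.94 + 5.36
= 307.3 mOsm/kg ≈ 307.3 mOsm/kg
Osmolar gap = measured − calculated = 306 − 307.3 = -1.3 mOsm/kg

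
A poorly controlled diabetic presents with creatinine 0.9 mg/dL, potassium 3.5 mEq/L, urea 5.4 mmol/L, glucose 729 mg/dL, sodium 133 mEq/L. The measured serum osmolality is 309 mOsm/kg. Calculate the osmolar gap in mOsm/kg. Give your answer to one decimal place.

Calculated osmolality = 2·Na + glucose/18 + urea
= 2·133 + 729/18 + 5.4
= 266 + 40.50 + 5.40
= 311.9 mOsm/kg ≈ 311.9 mOsm/kg
Osmolar gap = measured − calculated = 309 − 311.9 = -2.9 mOsm/kg

-2.9 mOsm/kg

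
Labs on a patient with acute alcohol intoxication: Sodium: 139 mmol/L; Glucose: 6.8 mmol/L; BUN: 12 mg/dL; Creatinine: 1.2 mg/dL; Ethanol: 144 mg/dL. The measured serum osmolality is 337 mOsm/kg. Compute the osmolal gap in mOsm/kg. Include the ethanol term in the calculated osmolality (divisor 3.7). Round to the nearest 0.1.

Calculated osmolality = 2·Na + glucose + BUN/2.8 + ethanol/3.7
= 2·139 + 6.8 + 12/2.8 + 144/3.7
= 278 + 6.80 + 4.29 + 38.92
= 328.01 mOsm/kg ≈ 328.0 mOsm/kg
Osmolar gap = measured − calculated = 337 − 328.0 = 9.0 mOsm/kg

9.0 mOsm/kg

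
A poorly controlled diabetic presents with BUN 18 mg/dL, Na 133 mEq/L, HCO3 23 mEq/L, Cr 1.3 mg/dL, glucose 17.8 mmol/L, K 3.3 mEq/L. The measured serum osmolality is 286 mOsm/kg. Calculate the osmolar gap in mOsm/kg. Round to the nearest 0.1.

Calculated osmolality = 2·Na + glucose + BUN/2.8
= 2·133 + 17.8 + 18/2.8
= 266 + 17.80 + 6.43
= 290.23 mOsm/kg ≈ 290.2 mOsm/kg
Osmolar gap = measured − calculated = 286 − 290.2 = -4.2 mOsm/kg

-4.2 mOsm/kg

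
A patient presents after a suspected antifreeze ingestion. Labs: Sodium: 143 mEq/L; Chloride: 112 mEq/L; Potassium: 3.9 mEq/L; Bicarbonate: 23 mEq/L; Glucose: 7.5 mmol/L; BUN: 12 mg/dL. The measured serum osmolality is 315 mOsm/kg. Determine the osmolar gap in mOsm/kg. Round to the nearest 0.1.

Calculated osmolality = 2·Na + glucose + BUN/2.8
= 2·143 + 7.5 + 12/2.8
= 286 + 7.50 + 4.29
= 297.79 mOsm/kg ≈ 297.8 mOsm/kg
Osmolar gap = measured − calculated = 315 − 297.8 = 17.2 mOsm/kg

17.2 mOsm/kg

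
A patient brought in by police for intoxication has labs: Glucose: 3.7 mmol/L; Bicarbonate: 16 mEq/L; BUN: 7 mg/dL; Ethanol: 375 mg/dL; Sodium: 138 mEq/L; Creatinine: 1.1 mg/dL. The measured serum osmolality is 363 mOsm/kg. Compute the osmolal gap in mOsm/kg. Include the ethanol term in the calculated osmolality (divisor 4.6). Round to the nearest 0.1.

Calculated osmolality = 2·Na + glucose + BUN/2.8 + ethanol/4.6
= 2·138 + 3.7 + 7/2.8 + 375/4.6
= 276 + 3.70 + 2.50 + 81.52
= 363.72 mOsm/kg ≈ 363.7 mOsm/kg
Osmolar gap = measured − calculated = 363 − 363.7 = -0.7 mOsm/kg

-0.7 mOsm/kg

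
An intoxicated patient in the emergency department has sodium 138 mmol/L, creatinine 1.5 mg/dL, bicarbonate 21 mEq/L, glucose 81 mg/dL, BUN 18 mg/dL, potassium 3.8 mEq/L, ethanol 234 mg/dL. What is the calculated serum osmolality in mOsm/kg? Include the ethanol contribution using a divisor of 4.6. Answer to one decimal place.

337.8 mOsm/kg

Calculated osmolality = 2·Na + glucose/18 + BUN/2.8 + ethanol/4.6
= 2·138 + 81/18 + 18/2.8 + 234/4.6
= 276 + 4.50 + 6.43 + 50.87
= 337.8 mOsm/kg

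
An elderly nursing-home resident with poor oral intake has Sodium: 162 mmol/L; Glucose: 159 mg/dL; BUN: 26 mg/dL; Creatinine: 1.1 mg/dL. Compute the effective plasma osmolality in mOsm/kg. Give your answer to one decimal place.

Effective osmolality excludes urea (freely permeant across cell membranes):
2·Na + glucose/18
= 2·162 + 159/18
= 324 + 8.83
= 332.83 mOsm/kg

332.8 mOsm/kg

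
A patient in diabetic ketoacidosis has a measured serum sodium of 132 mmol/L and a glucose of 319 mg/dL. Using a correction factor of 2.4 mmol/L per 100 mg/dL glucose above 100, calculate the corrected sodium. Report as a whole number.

137 mmol/L

Corrected Na = measured Na + 2.4 · (glucose − 100)/100
= 132 + 2.4 · (319 − 100)/100
= 132 + 5.3
= 137.3 mmol/L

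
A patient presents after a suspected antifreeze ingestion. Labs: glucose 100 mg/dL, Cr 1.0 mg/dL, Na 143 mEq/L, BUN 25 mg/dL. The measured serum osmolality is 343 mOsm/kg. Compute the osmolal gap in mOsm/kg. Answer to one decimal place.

Calculated osmolality = 2·Na + glucose/18 + BUN/2.8
= 2·143 + 100/18 + 25/2.8
= 286 + 5.56 + 8.93
= 300.49 mOsm/kg ≈ 300.5 mOsm/kg
Osmolar gap = measured − calculated = 343 − 300.5 = 42.5 mOsm/kg

42.5 mOsm/kg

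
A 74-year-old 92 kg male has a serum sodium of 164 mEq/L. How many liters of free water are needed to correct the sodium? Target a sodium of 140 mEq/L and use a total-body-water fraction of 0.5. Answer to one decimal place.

TBW = 0.5 · 92 = 46 L
Free water deficit = TBW · (Na/140 − 1)
= 46 · (164/140 − 1)
= 46 · 0.1714
= 7.88 L

7.9 L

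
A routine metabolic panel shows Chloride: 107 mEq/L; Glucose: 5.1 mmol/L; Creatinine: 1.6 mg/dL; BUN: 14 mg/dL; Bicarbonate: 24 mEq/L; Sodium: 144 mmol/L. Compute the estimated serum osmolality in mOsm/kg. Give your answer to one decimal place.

Calculated osmolality = 2·Na + glucose + BUN/2.8
= 2·144 + 5.1 + 14/2.8
= 288 + 5.10 + 5
= 298.1 mOsm/kg

298.1 mOsm/kg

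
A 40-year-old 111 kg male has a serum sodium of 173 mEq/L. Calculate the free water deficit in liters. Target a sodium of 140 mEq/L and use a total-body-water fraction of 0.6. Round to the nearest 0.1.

15.7 L

TBW = 0.6 · 111 = 66.6 L
Free water deficit = TBW · (Na/140 − 1)
= 66.6 · (173/140 − 1)
= 66.6 · 0.2357
= 15.7 L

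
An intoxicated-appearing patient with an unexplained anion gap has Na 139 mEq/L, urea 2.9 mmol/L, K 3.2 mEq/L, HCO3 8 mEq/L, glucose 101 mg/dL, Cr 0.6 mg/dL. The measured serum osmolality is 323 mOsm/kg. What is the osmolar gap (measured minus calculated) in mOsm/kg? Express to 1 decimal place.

36.5 mOsm/kg

Calculated osmolality = 2·Na + glucose/18 + urea
= 2·139 + 101/18 + 2.9
= 278 + 5.61 + 2.90
= 286.51 mOsm/kg ≈ 286.5 mOsm/kg
Osmolar gap = measured − calculated = 323 − 286.5 = 36.5 mOsm/kg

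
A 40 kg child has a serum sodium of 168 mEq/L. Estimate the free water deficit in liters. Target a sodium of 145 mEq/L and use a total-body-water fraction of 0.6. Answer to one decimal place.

TBW = 0.6 · 40 = 24 L
Free water deficit = TBW · (Na/145 − 1)
= 24 · (168/145 − 1)
= 24 · 0.1586
= 3.81 L

3.8 L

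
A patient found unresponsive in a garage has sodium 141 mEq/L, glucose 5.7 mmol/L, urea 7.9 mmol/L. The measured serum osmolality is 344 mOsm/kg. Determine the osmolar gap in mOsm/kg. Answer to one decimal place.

Calculated osmolality = 2·Na + glucose + urea
= 2·141 + 5.7 + 7.9
= 282 + 5.70 + 7.90
= 295.6 mOsm/kg ≈ 295.6 mOsm/kg
Osmolar gap = measured − calculated = 344 − 295.6 = 48.4 mOsm/kg

48.4 mOsm/kg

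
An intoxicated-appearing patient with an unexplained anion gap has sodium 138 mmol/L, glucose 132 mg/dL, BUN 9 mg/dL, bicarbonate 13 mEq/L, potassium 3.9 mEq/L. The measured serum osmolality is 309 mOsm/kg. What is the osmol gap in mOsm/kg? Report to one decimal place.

Calculated osmolality = 2·Na + glucose/18 + BUN/2.8
= 2·138 + 132/18 + 9/2.8
= 276 + 7.33 + 3.21
= 286.54 mOsm/kg ≈ 286.5 mOsm/kg
Osmolar gap = measured − calculated = 309 − 286.5 = 22.5 mOsm/kg

22.5 mOsm/kg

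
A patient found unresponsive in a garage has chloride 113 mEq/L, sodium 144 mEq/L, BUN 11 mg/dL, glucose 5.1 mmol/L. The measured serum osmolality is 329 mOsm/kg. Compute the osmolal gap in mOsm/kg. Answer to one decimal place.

32.0 mOsm/kg

Calculated osmolality = 2·Na + glucose + BUN/2.8
= 2·144 + 5.1 + 11/2.8
= 288 + 5.10 + 3.93
= 297.03 mOsm/kg ≈ 297.0 mOsm/kg
Osmolar gap = measured − calculated = 329 − 297.0 = 32.0 mOsm/kg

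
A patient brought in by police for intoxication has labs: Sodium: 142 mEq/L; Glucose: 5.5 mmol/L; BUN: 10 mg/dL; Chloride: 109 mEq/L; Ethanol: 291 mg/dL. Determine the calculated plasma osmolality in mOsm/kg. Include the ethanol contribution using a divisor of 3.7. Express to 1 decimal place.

Calculated osmolality = 2·Na + glucose + BUN/2.8 + ethanol/3.7
= 2·142 + 5.5 + 10/2.8 + 291/3.7
= 284 + 5.50 + 3.57 + 78.65
= 371.72 mOsm/kg

371.7 mOsm/kg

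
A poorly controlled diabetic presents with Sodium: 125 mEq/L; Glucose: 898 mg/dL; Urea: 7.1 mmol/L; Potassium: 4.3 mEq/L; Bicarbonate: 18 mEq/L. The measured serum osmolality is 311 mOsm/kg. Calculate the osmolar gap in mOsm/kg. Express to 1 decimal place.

Calculated osmolality = 2·Na + glucose/18 + urea
= 2·125 + 898/18 + 7.1
= 250 + 49.89 + 7.10
= 306.99 mOsm/kg ≈ 307.0 mOsm/kg
Osmolar gap = measured − calculated = 311 − 307.0 = 4.0 mOsm/kg

4.0 mOsm/kg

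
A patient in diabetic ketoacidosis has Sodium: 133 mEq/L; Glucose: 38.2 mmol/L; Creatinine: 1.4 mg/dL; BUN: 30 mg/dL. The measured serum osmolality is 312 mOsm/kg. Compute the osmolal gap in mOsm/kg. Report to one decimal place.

Calculated osmolality = 2·Na + glucose + BUN/2.8
= 2·133 + 38.2 + 30/2.8
= 266 + 38.20 + 10.71
= 314.91 mOsm/kg ≈ 314.9 mOsm/kg
Osmolar gap = measured − calculated = 312 − 314.9 = -2.9 mOsm/kg

-2.9 mOsm/kg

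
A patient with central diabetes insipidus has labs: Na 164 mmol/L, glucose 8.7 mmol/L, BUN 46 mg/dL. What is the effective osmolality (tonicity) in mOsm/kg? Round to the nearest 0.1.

Effective osmolality excludes urea (freely permeant across cell membranes):
2·Na + glucose
= 2·164 + 8.7
= 328 + 8.7
= 336.7 mOsm/kg

336.7 mOsm/kg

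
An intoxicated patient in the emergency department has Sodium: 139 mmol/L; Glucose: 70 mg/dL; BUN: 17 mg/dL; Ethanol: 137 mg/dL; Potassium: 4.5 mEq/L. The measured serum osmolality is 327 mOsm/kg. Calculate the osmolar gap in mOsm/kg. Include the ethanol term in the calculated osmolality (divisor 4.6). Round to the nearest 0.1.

9.3 mOsm/kg

Calculated osmolality = 2·Na + glucose/18 + BUN/2.8 + ethanol/4.6
= 2·139 + 70/18 + 17/2.8 + 137/4.6
= 278 + 3.89 + 6.07 + 29.78
= 317.74 mOsm/kg ≈ 317.7 mOsm/kg
Osmolar gap = measured − calculated = 327 − 317.7 = 9.3 mOsm/kg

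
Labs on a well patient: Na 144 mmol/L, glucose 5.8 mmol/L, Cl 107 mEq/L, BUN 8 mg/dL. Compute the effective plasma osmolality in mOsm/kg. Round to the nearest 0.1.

293.8 mOsm/kg

Effective osmolality excludes urea (freely permeant across cell membranes):
2·Na + glucose
= 2·144 + 5.8
= 288 + 5.8
= 293.8 mOsm/kg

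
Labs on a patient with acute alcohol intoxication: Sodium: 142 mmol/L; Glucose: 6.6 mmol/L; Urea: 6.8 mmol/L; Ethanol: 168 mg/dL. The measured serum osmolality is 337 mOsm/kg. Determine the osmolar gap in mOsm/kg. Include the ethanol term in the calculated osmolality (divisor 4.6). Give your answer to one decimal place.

3.1 mOsm/kg

Calculated osmolality = 2·Na + glucose + urea + ethanol/4.6
= 2·142 + 6.6 + 6.8 + 168/4.6
= 284 + 6.60 + 6.80 + 36.52
= 333.92 mOsm/kg ≈ 333.9 mOsm/kg
Osmolar gap = measured − calculated = 337 − 333.9 = 3.1 mOsm/kg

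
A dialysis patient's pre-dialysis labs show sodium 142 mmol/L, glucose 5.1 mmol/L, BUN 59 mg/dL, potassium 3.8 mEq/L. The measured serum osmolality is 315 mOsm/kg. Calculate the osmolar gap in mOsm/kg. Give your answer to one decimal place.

4.8 mOsm/kg

Calculated osmolality = 2·Na + glucose + BUN/2.8
= 2·142 + 5.1 + 59/2.8
= 284 + 5.10 + 21.07
= 310.17 mOsm/kg ≈ 310.2 mOsm/kg
Osmolar gap = measured − calculated = 315 − 310.2 = 4.8 mOsm/kg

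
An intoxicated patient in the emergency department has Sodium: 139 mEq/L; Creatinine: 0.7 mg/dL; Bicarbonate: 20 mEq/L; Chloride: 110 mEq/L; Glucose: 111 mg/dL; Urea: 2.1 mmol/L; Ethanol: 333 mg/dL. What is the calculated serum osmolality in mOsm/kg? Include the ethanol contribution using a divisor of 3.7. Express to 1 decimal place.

Calculated osmolality = 2·Na + glucose/18 + urea + ethanol/3.7
= 2·139 + 111/18 + 2.1 + 333/3.7
= 278 + 6.17 + 2.10 + 90
= 376.27 mOsm/kg

376.3 mOsm/kg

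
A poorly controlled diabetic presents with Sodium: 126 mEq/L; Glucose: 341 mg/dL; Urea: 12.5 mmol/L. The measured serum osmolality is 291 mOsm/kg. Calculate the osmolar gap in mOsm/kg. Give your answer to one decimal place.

Calculated osmolality = 2·Na + glucose/18 + urea
= 2·126 + 341/18 + 12.5
= 252 + 18.94 + 12.50
= 283.44 mOsm/kg ≈ 283.4 mOsm/kg
Osmolar gap = measured − calculated = 291 − 283.4 = 7.6 mOsm/kg

7.6 mOsm/kg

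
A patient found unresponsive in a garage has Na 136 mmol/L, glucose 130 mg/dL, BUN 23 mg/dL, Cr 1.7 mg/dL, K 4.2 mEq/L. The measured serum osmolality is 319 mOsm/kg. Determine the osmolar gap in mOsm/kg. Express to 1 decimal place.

Calculated osmolality = 2·Na + glucose/18 + BUN/2.8
= 2·136 + 130/18 + 23/2.8
= 272 + 7.22 + 8.21
= 287.43 mOsm/kg ≈ 287.4 mOsm/kg
Osmolar gap = measured − calculated = 319 − 287.4 = 31.6 mOsm/kg

31.6 mOsm/kg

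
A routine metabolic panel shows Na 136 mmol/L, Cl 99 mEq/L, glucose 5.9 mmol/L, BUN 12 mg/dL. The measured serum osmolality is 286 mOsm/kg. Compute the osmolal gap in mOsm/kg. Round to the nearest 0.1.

Calculated osmolality = 2·Na + glucose + BUN/2.8
= 2·136 + 5.9 + 12/2.8
= 272 + 5.90 + 4.29
= 282.19 mOsm/kg ≈ 282.2 mOsm/kg
Osmolar gap = measured − calculated = 286 − 282.2 = 3.8 mOsm/kg

3.8 mOsm/kg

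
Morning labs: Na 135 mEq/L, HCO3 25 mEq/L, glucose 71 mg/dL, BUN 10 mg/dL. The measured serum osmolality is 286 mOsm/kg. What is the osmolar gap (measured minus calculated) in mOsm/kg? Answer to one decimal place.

8.5 mOsm/kg

Calculated osmolality = 2·Na + glucose/18 + BUN/2.8
= 2·135 + 71/18 + 10/2.8
= 270 + 3.94 + 3.57
= 277.51 mOsm/kg ≈ 277.5 mOsm/kg
Osmolar gap = measured − calculated = 286 − 277.5 = 8.5 mOsm/kg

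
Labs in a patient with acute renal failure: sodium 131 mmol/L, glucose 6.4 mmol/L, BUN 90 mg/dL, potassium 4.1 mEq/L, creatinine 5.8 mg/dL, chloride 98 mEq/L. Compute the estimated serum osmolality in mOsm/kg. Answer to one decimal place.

Calculated osmolality = 2·Na + glucose + BUN/2.8
= 2·131 + 6.4 + 90/2.8
= 262 + 6.40 + 32.14
= 300.54 mOsm/kg

300.5 mOsm/kg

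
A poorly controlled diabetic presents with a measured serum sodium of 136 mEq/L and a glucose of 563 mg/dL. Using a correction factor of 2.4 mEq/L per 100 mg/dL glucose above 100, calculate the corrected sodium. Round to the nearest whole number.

147 mEq/L

Corrected Na = measured Na + 2.4 · (glucose − 100)/100
= 136 + 2.4 · (563 − 100)/100
= 136 + 11.1
= 147.1 mEq/L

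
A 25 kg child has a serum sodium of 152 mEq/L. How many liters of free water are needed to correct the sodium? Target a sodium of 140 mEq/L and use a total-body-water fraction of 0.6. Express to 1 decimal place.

TBW = 0.6 · 25 = 15 L
Free water deficit = TBW · (Na/140 − 1)
= 15 · (152/140 − 1)
= 15 · 0.0857
= 1.29 L

1.3 L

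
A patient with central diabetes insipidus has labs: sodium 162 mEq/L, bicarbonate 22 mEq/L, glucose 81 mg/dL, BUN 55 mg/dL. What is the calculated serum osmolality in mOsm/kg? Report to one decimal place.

Calculated osmolality = 2·Na + glucose/18 + BUN/2.8
= 2·162 + 81/18 + 55/2.8
= 324 + 4.50 + 19.64
= 348.14 mOsm/kg

348.1 mOsm/kg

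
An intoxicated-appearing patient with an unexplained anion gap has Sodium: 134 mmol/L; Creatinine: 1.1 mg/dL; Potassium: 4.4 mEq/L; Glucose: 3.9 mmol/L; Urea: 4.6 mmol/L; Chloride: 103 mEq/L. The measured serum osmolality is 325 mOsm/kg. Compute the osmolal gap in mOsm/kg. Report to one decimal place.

48.5 mOsm/kg

Calculated osmolality = 2·Na + glucose + urea
= 2·134 + 3.9 + 4.6
= 268 + 3.90 + 4.60
= 276.5 mOsm/kg ≈ 276.5 mOsm/kg
Osmolar gap = measured − calculated = 325 − 276.5 = 48.5 mOsm/kg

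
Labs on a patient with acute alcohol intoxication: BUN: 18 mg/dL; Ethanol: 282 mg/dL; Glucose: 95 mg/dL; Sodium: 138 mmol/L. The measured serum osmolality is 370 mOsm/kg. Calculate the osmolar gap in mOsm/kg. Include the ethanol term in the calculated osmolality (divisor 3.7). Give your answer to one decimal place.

6.1 mOsm/kg

Calculated osmolality = 2·Na + glucose/18 + BUN/2.8 + ethanol/3.7
= 2·138 + 95/18 + 18/2.8 + 282/3.7
= 276 + 5.28 + 6.43 + 76.22
= 363.93 mOsm/kg ≈ 363.9 mOsm/kg
Osmolar gap = measured − calculated = 370 − 363.9 = 6.1 mOsm/kg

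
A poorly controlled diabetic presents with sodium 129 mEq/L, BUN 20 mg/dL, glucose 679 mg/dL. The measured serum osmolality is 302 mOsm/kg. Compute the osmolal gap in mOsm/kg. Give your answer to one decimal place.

-0.9 mOsm/kg

Calculated osmolality = 2·Na + glucose/18 + BUN/2.8
= 2·129 + 679/18 + 20/2.8
= 258 + 37.72 + 7.14
= 302.86 mOsm/kg ≈ 302.9 mOsm/kg
Osmolar gap = measured − calculated = 302 − 302.9 = -0.9 mOsm/kg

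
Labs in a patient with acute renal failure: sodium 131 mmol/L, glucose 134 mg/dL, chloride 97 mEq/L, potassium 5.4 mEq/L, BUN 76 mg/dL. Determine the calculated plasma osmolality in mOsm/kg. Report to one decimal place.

Calculated osmolality = 2·Na + glucose/18 + BUN/2.8
= 2·131 + 134/18 + 76/2.8
= 262 + 7.44 + 27.14
= 296.58 mOsm/kg

296.6 mOsm/kg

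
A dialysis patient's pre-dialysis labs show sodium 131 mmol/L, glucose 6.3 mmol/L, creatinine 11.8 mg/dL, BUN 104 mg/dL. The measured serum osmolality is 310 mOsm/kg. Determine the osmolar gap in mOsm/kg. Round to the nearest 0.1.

4.6 mOsm/kg

Calculated osmolality = 2·Na + glucose + BUN/2.8
= 2·131 + 6.3 + 104/2.8
= 262 + 6.30 + 37.14
= 305.44 mOsm/kg ≈ 305.4 mOsm/kg
Osmolar gap = measured − calculated = 310 − 305.4 = 4.6 mOsm/kg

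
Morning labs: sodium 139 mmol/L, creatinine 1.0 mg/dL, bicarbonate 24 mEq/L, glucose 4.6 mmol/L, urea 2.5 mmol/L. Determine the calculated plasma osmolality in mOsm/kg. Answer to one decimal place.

285.1 mOsm/kg

Calculated osmolality = 2·Na + glucose + urea
= 2·139 + 4.6 + 2.5
= 278 + 4.60 + 2.50
= 285.1 mOsm/kg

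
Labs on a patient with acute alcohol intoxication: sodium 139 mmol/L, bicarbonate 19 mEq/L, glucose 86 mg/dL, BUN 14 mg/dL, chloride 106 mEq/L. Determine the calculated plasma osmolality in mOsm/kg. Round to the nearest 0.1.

287.8 mOsm/kg

Calculated osmolality = 2·Na + glucose/18 + BUN/2.8
= 2·139 + 86/18 + 14/2.8
= 278 + 4.78 + 5
= 287.78 mOsm/kg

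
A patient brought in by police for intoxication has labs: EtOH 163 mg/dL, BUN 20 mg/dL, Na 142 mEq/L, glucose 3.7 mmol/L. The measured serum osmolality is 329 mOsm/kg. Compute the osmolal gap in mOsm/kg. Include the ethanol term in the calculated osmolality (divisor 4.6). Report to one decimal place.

-1.3 mOsm/kg

Calculated osmolality = 2·Na + glucose + BUN/2.8 + ethanol/4.6
= 2·142 + 3.7 + 20/2.8 + 163/4.6
= 284 + 3.70 + 7.14 + 35.43
= 330.27 mOsm/kg ≈ 330.3 mOsm/kg
Osmolar gap = measured − calculated = 329 − 330.3 = -1.3 mOsm/kg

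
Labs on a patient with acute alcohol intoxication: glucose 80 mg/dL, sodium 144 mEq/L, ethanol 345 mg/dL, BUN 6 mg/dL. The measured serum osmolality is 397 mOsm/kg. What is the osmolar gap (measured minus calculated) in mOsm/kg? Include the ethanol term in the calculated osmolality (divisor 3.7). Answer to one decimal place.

9.2 mOsm/kg

Calculated osmolality = 2·Na + glucose/18 + BUN/2.8 + ethanol/3.7
= 2·144 + 80/18 + 6/2.8 + 345/3.7
= 288 + 4.44 + 2.14 + 93.24
= 387.82 mOsm/kg ≈ 387.8 mOsm/kg
Osmolar gap = measured − calculated = 397 − 387.8 = 9.2 mOsm/kg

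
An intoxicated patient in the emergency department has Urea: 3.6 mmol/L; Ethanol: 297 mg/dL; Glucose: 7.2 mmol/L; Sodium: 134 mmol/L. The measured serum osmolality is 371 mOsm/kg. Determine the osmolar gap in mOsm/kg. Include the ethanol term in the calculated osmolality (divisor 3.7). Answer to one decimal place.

Calculated osmolality = 2·Na + glucose + urea + ethanol/3.7
= 2·134 + 7.2 + 3.6 + 297/3.7
= 268 + 7.20 + 3.60 + 80.27
= 359.07 mOsm/kg ≈ 359.1 mOsm/kg
Osmolar gap = measured − calculated = 371 − 359.1 = 11.9 mOsm/kg

11.9 mOsm/kg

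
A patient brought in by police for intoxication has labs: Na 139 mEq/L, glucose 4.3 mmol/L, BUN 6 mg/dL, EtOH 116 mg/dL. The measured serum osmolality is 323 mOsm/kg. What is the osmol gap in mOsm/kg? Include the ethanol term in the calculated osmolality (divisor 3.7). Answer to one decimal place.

7.2 mOsm/kg

Calculated osmolality = 2·Na + glucose + BUN/2.8 + ethanol/3.7
= 2·139 + 4.3 + 6/2.8 + 116/3.7
= 278 + 4.30 + 2.14 + 31.35
= 315.79 mOsm/kg ≈ 315.8 mOsm/kg
Osmolar gap = measured − calculated = 323 − 315.8 = 7.2 mOsm/kg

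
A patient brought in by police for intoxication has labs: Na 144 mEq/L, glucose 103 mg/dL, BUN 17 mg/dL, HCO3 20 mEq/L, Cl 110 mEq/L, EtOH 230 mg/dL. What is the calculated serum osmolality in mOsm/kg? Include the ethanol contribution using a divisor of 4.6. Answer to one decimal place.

Calculated osmolality = 2·Na + glucose/18 + BUN/2.8 + ethanol/4.6
= 2·144 + 103/18 + 17/2.8 + 230/4.6
= 288 + 5.72 + 6.07 + 50
= 349.79 mOsm/kg

349.8 mOsm/kg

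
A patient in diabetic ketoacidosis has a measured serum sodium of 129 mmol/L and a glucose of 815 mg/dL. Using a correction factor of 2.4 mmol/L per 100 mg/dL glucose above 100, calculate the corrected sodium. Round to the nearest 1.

Corrected Na = measured Na + 2.4 · (glucose − 100)/100
= 129 + 2.4 · (815 − 100)/100
= 129 + 17.2
= 146.2 mmol/L

146 mmol/L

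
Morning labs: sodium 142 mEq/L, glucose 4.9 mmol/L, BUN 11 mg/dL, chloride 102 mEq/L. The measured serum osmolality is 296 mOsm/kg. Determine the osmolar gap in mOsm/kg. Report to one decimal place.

Calculated osmolality = 2·Na + glucose + BUN/2.8
= 2·142 + 4.9 + 11/2.8
= 284 + 4.90 + 3.93
= 292.83 mOsm/kg ≈ 292.8 mOsm/kg
Osmolar gap = measured − calculated = 296 − 292.8 = 3.2 mOsm/kg

3.2 mOsm/kg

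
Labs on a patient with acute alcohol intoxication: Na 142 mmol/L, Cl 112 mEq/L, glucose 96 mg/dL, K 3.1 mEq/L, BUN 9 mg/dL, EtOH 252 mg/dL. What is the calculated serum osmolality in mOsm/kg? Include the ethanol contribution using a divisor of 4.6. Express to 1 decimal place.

347.3 mOsm/kg

Calculated osmolality = 2·Na + glucose/18 + BUN/2.8 + ethanol/4.6
= 2·142 + 96/18 + 9/2.8 + 252/4.6
= 284 + 5.33 + 3.21 + 54.78
= 347.32 mOsm/kg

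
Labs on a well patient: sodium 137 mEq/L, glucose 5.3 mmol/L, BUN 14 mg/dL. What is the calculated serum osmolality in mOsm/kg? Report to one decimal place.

284.3 mOsm/kg

Calculated osmolality = 2·Na + glucose + BUN/2.8
= 2·137 + 5.3 + 14/2.8
= 274 + 5.30 + 5
= 284.3 mOsm/kg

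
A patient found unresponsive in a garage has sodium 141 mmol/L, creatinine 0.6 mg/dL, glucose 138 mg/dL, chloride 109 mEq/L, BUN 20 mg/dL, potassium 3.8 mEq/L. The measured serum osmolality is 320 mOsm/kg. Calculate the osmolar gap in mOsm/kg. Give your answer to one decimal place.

23.2 mOsm/kg

Calculated osmolality = 2·Na + glucose/18 + BUN/2.8
= 2·141 + 138/18 + 20/2.8
= 282 + 7.67 + 7.14
= 296.81 mOsm/kg ≈ 296.8 mOsm/kg
Osmolar gap = measured − calculated = 320 − 296.8 = 23.2 mOsm/kg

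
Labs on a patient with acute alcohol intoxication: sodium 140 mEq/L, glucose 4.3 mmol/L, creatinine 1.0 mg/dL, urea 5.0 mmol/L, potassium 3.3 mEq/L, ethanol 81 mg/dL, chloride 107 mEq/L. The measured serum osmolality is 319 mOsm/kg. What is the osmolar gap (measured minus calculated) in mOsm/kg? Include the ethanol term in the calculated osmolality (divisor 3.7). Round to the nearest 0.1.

7.8 mOsm/kg

Calculated osmolality = 2·Na + glucose + urea + ethanol/3.7
= 2·140 + 4.3 + 5 + 81/3.7
= 280 + 4.30 + 5 + 21.89
= 311.19 mOsm/kg ≈ 311.2 mOsm/kg
Osmolar gap = measured − calculated = 319 − 311.2 = 7.8 mOsm/kg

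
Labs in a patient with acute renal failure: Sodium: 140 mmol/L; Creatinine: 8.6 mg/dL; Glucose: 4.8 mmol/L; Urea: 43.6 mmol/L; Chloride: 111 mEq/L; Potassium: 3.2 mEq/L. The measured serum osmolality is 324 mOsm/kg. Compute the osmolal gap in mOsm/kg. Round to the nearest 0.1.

Calculated osmolality = 2·Na + glucose + urea
= 2·140 + 4.8 + 43.6
= 280 + 4.80 + 43.60
= 328.4 mOsm/kg ≈ 328.4 mOsm/kg
Osmolar gap = measured − calculated = 324 − 328.4 = -4.4 mOsm/kg

-4.4 mOsm/kg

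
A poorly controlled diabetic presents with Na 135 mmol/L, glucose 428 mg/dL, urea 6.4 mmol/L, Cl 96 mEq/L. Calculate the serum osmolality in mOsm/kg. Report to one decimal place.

Calculated osmolality = 2·Na + glucose/18 + urea
= 2·135 + 428/18 + 6.4
= 270 + 23.78 + 6.40
= 300.18 mOsm/kg

300.2 mOsm/kg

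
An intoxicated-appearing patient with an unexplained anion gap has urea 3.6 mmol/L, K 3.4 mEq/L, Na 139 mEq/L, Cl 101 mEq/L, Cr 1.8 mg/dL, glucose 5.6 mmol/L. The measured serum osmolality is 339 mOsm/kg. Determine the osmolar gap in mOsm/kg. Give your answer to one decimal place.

Calculated osmolality = 2·Na + glucose + urea
= 2·139 + 5.6 + 3.6
= 278 + 5.60 + 3.60
= 287.2 mOsm/kg ≈ 287.2 mOsm/kg
Osmolar gap = measured − calculated = 339 − 287.2 = 51.8 mOsm/kg

51.8 mOsm/kg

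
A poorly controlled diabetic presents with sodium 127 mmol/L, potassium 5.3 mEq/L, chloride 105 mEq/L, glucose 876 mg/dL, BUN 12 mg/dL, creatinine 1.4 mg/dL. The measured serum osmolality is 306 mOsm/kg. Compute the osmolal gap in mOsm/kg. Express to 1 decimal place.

Calculated osmolality = 2·Na + glucose/18 + BUN/2.8
= 2·127 + 876/18 + 12/2.8
= 254 + 48.67 + 4.29
= 306.96 mOsm/kg ≈ 307.0 mOsm/kg
Osmolar gap = measured − calculated = 306 − 307.0 = -1.0 mOsm/kg

-1.0 mOsm/kg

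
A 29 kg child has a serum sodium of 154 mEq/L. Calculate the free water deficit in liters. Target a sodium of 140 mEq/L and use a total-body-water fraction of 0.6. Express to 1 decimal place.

1.7 L

TBW = 0.6 · 29 = 17.4 L
Free water deficit = TBW · (Na/140 − 1)
= 17.4 · (154/140 − 1)
= 17.4 · 0.1
= 1.74 L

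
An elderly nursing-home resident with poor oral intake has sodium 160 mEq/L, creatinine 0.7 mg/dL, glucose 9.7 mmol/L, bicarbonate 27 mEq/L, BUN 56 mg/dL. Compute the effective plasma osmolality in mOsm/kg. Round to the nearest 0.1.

329.7 mOsm/kg

Effective osmolality excludes urea (freely permeant across cell membranes):
2·Na + glucose
= 2·160 + 9.7
= 320 + 9.7
= 329.7 mOsm/kg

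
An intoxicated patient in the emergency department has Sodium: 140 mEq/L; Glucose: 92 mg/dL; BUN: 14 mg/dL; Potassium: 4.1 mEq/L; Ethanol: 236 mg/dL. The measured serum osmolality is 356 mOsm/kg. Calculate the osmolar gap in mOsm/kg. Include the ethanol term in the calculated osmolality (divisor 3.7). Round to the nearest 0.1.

2.1 mOsm/kg

Calculated osmolality = 2·Na + glucose/18 + BUN/2.8 + ethanol/3.7
= 2·140 + 92/18 + 14/2.8 + 236/3.7
= 280 + 5.11 + 5 + 63.78
= 353.89 mOsm/kg ≈ 353.9 mOsm/kg
Osmolar gap = measured − calculated = 356 − 353.9 = 2.1 mOsm/kg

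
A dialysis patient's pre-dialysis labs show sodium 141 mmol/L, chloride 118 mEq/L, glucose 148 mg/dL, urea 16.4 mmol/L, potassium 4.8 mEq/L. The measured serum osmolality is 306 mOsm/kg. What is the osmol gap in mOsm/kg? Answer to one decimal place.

-0.6 mOsm/kg

Calculated osmolality = 2·Na + glucose/18 + urea
= 2·141 + 148/18 + 16.4
= 282 + 8.22 + 16.40
= 306.62 mOsm/kg ≈ 306.6 mOsm/kg
Osmolar gap = measured − calculated = 306 − 306.6 = -0.6 mOsm/kg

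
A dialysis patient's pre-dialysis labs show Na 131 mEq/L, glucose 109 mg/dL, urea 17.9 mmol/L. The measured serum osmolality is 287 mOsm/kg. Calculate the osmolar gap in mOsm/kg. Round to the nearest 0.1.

1.0 mOsm/kg

Calculated osmolality = 2·Na + glucose/18 + urea
= 2·131 + 109/18 + 17.9
= 262 + 6.06 + 17.90
= 285.96 mOsm/kg ≈ 286.0 mOsm/kg
Osmolar gap = measured − calculated = 287 − 286.0 = 1.0 mOsm/kg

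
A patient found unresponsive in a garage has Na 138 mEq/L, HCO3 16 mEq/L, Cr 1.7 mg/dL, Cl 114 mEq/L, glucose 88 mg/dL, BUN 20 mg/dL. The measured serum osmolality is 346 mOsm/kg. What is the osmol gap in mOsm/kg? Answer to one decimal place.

58.0 mOsm/kg

Calculated osmolality = 2·Na + glucose/18 + BUN/2.8
= 2·138 + 88/18 + 20/2.8
= 276 + 4.89 + 7.14
= 288.03 mOsm/kg ≈ 288.0 mOsm/kg
Osmolar gap = measured − calculated = 346 − 288.0 = 58.0 mOsm/kg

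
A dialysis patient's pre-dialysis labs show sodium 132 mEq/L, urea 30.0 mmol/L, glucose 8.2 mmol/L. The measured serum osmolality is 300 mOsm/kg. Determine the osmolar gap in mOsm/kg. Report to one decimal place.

-2.2 mOsm/kg

Calculated osmolality = 2·Na + glucose + urea
= 2·132 + 8.2 + 30
= 264 + 8.20 + 30
= 302.2 mOsm/kg ≈ 302.2 mOsm/kg
Osmolar gap = measured − calculated = 300 − 302.2 = -2.2 mOsm/kg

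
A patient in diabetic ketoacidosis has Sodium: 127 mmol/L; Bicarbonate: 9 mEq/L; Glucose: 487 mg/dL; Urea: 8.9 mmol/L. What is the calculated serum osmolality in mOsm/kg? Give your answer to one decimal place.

290.0 mOsm/kg

Calculated osmolality = 2·Na + glucose/18 + urea
= 2·127 + 487/18 + 8.9
= 254 + 27.06 + 8.90
= 289.96 mOsm/kg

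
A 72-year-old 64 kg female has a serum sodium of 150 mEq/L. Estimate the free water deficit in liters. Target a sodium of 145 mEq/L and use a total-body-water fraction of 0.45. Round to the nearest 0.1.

TBW = 0.45 · 64 = 28.8 L
Free water deficit = TBW · (Na/145 − 1)
= 28.8 · (150/145 − 1)
= 28.8 · 0.0345
= 0.99 L

1.0 L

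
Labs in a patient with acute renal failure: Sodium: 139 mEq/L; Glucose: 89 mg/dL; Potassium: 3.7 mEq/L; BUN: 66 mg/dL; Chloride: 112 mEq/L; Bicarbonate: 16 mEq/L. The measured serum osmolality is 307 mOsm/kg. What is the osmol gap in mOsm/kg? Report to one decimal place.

Calculated osmolality = 2·Na + glucose/18 + BUN/2.8
= 2·139 + 89/18 + 66/2.8
= 278 + 4.94 + 23.57
= 306.51 mOsm/kg ≈ 306.5 mOsm/kg
Osmolar gap = measured − calculated = 307 − 306.5 = 0.5 mOsm/kg

0.5 mOsm/kg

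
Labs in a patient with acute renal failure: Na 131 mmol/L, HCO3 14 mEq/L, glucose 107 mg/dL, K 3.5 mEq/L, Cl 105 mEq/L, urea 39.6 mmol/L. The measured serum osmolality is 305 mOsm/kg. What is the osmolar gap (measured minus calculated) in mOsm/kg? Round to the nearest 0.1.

Calculated osmolality = 2·Na + glucose/18 + urea
= 2·131 + 107/18 + 39.6
= 262 + 5.94 + 39.60
= 307.54 mOsm/kg ≈ 307.5 mOsm/kg
Osmolar gap = measured − calculated = 305 − 307.5 = -2.5 mOsm/kg

-2.5 mOsm/kg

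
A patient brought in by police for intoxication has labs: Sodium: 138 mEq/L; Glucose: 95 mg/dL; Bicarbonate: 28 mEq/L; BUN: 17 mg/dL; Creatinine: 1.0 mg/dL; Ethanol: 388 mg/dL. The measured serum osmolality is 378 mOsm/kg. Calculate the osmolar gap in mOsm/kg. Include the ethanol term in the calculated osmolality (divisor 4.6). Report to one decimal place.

Calculated osmolality = 2·Na + glucose/18 + BUN/2.8 + ethanol/4.6
= 2·138 + 95/18 + 17/2.8 + 388/4.6
= 276 + 5.28 + 6.07 + 84.35
= 371.7 mOsm/kg ≈ 371.7 mOsm/kg
Osmolar gap = measured − calculated = 378 − 371.7 = 6.3 mOsm/kg

6.3 mOsm/kg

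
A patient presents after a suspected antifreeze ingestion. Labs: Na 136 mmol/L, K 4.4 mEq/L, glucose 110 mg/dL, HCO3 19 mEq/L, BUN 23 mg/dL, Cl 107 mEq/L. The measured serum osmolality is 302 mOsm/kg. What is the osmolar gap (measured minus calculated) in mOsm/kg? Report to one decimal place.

15.7 mOsm/kg

Calculated osmolality = 2·Na + glucose/18 + BUN/2.8
= 2·136 + 110/18 + 23/2.8
= 272 + 6.11 + 8.21
= 286.32 mOsm/kg ≈ 286.3 mOsm/kg
Osmolar gap = measured − calculated = 302 − 286.3 = 15.7 mOsm/kg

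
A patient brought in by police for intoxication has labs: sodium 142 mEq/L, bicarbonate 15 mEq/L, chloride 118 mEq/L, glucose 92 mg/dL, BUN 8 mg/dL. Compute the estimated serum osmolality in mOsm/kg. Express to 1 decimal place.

292.0 mOsm/kg

Calculated osmolality = 2·Na + glucose/18 + BUN/2.8
= 2·142 + 92/18 + 8/2.8
= 284 + 5.11 + 2.86
= 291.97 mOsm/kg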